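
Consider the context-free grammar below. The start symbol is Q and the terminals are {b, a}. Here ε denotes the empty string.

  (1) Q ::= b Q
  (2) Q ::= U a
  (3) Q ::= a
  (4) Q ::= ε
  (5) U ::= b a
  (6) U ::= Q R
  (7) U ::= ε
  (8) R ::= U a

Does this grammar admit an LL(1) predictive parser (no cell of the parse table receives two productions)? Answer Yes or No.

No

FIRST(Q) = {ε, a, b}
FIRST(U) = {ε, a, b}
FIRST(R) = {a, b}
FOLLOW(Q) = {$, a, b}
FOLLOW(U) = {a}
FOLLOW(R) = {a}
Cell M[Q, a] receives both Q ::= U a and Q ::= a and Q ::= ε — the grammar is not LL(1).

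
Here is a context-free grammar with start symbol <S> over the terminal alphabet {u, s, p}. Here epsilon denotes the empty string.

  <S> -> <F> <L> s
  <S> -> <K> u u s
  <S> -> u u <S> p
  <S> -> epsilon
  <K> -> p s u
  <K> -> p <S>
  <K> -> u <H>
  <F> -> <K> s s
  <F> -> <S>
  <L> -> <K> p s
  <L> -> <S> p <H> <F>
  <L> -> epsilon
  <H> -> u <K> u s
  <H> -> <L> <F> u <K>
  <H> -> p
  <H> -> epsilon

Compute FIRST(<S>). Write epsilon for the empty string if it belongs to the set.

{epsilon, p, s, u}

FIRST(<K>): from <K>->p s u we get {p}; from <K>->p <S> we get {p}; from <K>->u <H> we get {u}. So FIRST(<K>) = {p, u}.
FIRST(<S>): from <S>-><F> <L> s we get {p, s, u}; from <S>-><K> u u s we get {p, u}; from <S>->u u <S> p we get {u}; from <S>->epsilon we get {epsilon}. So FIRST(<S>) = {epsilon, p, s, u}.
FIRST(<F>): from <F>-><K> s s we get {p, u}; from <F>-><S> we get {epsilon, p, s, u}. So FIRST(<F>) = {epsilon, p, s, u}.
FIRST(<L>): from <L>-><K> p s we get {p, u}; from <L>-><S> p <H> <F> we get {p, s, u}; from <L>->epsilon we get {epsilon}. So FIRST(<L>) = {epsilon, p, s, u}.
FIRST(<H>): from <H>->u <K> u s we get {u}; from <H>-><L> <F> u <K> we get {p, s, u}; from <H>->p we get {p}; from <H>->epsilon we get {epsilon}. So FIRST(<H>) = {epsilon, p, s, u}.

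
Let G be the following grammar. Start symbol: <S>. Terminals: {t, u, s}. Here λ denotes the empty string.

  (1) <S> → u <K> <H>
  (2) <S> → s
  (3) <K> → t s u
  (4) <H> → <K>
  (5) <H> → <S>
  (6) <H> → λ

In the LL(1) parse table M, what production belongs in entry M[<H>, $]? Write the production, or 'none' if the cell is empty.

<H> → λ

FIRST(<S>) = {s, u}
FIRST(<K>) = {t}
FIRST(<H>) = {λ, s, t, u}  (via <K>, <S>)
FOLLOW(<S>) includes $ since <S> is the start symbol.
FOLLOW(<S>): in <H>→<S>, the suffix after <S> is empty, so FOLLOW(<S>) ⊇ FOLLOW(<H>) = {$}. Thus FOLLOW(<S>) = {$}.
FOLLOW(<H>): in <S>→u <K> <H>, the suffix after <H> is empty, so FOLLOW(<H>) ⊇ FOLLOW(<S>) = {$}. Thus FOLLOW(<H>) = {$}.
For <H> → <K>: FIRST(<K>) = {t}, so it goes in M[<H>, t] for t ∈ {t}.
For <H> → <S>: FIRST(<S>) = {s, u}, so it goes in M[<H>, t] for t ∈ {s, u}.
For <H> → λ: FIRST(λ) = {λ}, so it goes in M[<H>, t] for t ∈ {}; since λ ∈ FIRST, also for every t ∈ FOLLOW(<H>) = {$}.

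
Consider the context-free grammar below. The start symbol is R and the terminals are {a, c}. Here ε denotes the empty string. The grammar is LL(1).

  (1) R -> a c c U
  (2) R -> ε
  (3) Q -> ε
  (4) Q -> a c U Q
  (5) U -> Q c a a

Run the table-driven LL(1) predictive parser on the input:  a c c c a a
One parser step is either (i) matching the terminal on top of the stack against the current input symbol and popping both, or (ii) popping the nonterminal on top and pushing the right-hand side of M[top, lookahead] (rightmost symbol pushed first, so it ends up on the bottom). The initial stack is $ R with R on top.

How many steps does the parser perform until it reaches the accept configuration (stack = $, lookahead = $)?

9

     Stack      Input          Action
  1  $ R        a c c c a a $  expand R -> a c c U
  2  $ U c c a  a c c c a a $  match a
  3  $ U c c    c c c a a $    match c
  4  $ U c      c c a a $      match c
  5  $ U        c a a $        expand U -> Q c a a
  6  $ a a c Q  c a a $        expand Q -> ε
  7  $ a a c    c a a $        match c
  8  $ a a      a a $          match a
  9  $ a        a $            match a
Accept reached after 9 steps.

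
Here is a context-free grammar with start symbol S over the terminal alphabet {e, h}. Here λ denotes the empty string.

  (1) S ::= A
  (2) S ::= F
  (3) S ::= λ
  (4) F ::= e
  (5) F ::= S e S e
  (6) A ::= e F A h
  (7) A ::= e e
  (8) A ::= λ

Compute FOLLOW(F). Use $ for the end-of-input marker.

{$, e, h}

FIRST(A) = {λ, e}
FIRST(S) = {λ, e}  (via A, F)
FIRST(F) = {e}  (via S e S e)
FOLLOW(S) includes $ since S is the start symbol.
FOLLOW(S): in F::=S e S e (occurrence 1), S is followed by e S e with FIRST {e}; in F::=S e S e (occurrence 2), S is followed by e with FIRST {e}. Thus FOLLOW(S) = {$, e}.
FOLLOW(F): in S::=F, the suffix after F is empty, so FOLLOW(F) ⊇ FOLLOW(S) = {$, e}; in A::=e F A h, F is followed by A h with FIRST {e, h}. Thus FOLLOW(F) = {$, e, h}.
FOLLOW(A): in S::=A, the suffix after A is empty, so FOLLOW(A) ⊇ FOLLOW(S) = {$, e}; in A::=e F A h, A is followed by h with FIRST {h}. Thus FOLLOW(A) = {$, e, h}.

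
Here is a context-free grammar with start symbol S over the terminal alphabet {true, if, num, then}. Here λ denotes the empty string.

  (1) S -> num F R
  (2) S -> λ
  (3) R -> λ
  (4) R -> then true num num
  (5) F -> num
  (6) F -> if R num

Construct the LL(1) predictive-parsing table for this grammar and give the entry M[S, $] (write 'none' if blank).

FIRST(S): from S->num F R we get {num}; from S->λ we get {λ}. So FIRST(S) = {λ, num}.
FIRST(R): from R->λ we get {λ}; from R->then true num num we get {then}. So FIRST(R) = {λ, then}.
FIRST(F): from F->num we get {num}; from F->if R num we get {if}. So FIRST(F) = {if, num}.
FOLLOW(S) includes $ since S is the start symbol.
FOLLOW(S): S appears on no right-hand side. Thus FOLLOW(S) = {$}.
For S -> num F R: FIRST(num F R) = {num}, so it goes in M[S, t] for t ∈ {num}.
For S -> λ: FIRST(λ) = {λ}, so it goes in M[S, t] for t ∈ {}; since λ ∈ FIRST, also for every t ∈ FOLLOW(S) = {$}.

S -> λ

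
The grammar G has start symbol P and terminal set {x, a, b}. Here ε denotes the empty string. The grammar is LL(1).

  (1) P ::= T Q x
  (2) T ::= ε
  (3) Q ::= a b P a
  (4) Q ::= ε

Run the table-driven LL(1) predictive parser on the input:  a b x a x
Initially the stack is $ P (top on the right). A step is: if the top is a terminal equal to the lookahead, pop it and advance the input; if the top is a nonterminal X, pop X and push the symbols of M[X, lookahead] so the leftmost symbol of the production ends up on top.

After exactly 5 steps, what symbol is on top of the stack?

step 1: stack=$ P  input=a b x a x $  — expand P ::= T Q x
step 2: stack=$ x Q T  input=a b x a x $  — expand T ::= ε
step 3: stack=$ x Q  input=a b x a x $  — expand Q ::= a b P a
step 4: stack=$ x a P b a  input=a b x a x $  — match a
step 5: stack=$ x a P b  input=b x a x $  — match b
Stack after step 5: $ x a P (top = P).

P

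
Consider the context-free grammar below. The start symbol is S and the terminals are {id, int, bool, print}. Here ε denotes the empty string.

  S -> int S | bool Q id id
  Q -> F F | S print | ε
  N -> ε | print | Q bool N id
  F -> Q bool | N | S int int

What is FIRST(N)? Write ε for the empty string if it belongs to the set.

FIRST(S) = {bool, int}
FIRST(Q) = {ε, bool, int, print}  (via F F, S print)
FIRST(N) = {ε, bool, int, print}  (via Q bool N id)
FIRST(F) = {ε, bool, int, print}  (via Q bool, N, S int int)

{ε, bool, int, print}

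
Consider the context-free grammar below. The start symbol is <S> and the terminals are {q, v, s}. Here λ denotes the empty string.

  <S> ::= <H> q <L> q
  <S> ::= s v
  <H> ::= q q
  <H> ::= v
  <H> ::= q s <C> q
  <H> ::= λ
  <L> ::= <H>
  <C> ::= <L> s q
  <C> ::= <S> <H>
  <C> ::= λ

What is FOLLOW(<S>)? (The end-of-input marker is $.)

{$, q, v}

FIRST(<H>): from <H>::=q q we get {q}; from <H>::=v we get {v}; from <H>::=q s <C> q we get {q}; from <H>::=λ we get {λ}. So FIRST(<H>) = {λ, q, v}.
FIRST(<S>): from <S>::=<H> q <L> q we get {q, v}; from <S>::=s v we get {s}. So FIRST(<S>) = {q, s, v}.
FIRST(<L>): from <L>::=<H> we get {λ, q, v}. So FIRST(<L>) = {λ, q, v}.
FIRST(<C>): from <C>::=<L> s q we get {q, s, v}; from <C>::=<S> <H> we get {q, s, v}; from <C>::=λ we get {λ}. So FIRST(<C>) = {λ, q, s, v}.
FOLLOW(<S>) includes $ since <S> is the start symbol.
FOLLOW(<L>): in <S>::=<H> q <L> q, <L> is followed by q with FIRST {q}; in <C>::=<L> s q, <L> is followed by s q with FIRST {s}. Thus FOLLOW(<L>) = {q, s}.
FOLLOW(<C>): in <H>::=q s <C> q, <C> is followed by q with FIRST {q}. Thus FOLLOW(<C>) = {q}.
FOLLOW(<S>): in <C>::=<S> <H>, <S> is followed by <H> with FIRST {λ, q, v}; in <C>::=<S> <H>, the suffix after <S> is nullable, so FOLLOW(<S>) ⊇ FOLLOW(<C>) = {q}. Thus FOLLOW(<S>) = {$, q, v}.
FOLLOW(<H>): in <S>::=<H> q <L> q, <H> is followed by q <L> q with FIRST {q}; in <L>::=<H>, the suffix after <H> is empty, so FOLLOW(<H>) ⊇ FOLLOW(<L>) = {q, s}; in <C>::=<S> <H>, the suffix after <H> is empty, so FOLLOW(<H>) ⊇ FOLLOW(<C>) = {q}. Thus FOLLOW(<H>) = {q, s}.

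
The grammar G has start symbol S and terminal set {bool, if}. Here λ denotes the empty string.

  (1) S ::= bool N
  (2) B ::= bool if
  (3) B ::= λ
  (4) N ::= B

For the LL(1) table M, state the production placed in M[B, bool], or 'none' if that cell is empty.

B ::= bool if

FIRST(S): from S::=bool N we get {bool}. So FIRST(S) = {bool}.
FIRST(B): from B::=bool if we get {bool}; from B::=λ we get {λ}. So FIRST(B) = {λ, bool}.
FIRST(N): from N::=B we get {λ, bool}. So FIRST(N) = {λ, bool}.
FOLLOW(S) includes $ since S is the start symbol.
FOLLOW(N): in S::=bool N, the suffix after N is empty, so FOLLOW(N) ⊇ FOLLOW(S) = {$}. Thus FOLLOW(N) = {$}.
FOLLOW(B): in N::=B, the suffix after B is empty, so FOLLOW(B) ⊇ FOLLOW(N) = {$}. Thus FOLLOW(B) = {$}.
For B ::= bool if: FIRST(bool if) = {bool}, so it goes in M[B, t] for t ∈ {bool}.
For B ::= λ: FIRST(λ) = {λ}, so it goes in M[B, t] for t ∈ {}; since λ ∈ FIRST, also for every t ∈ FOLLOW(B) = {$}.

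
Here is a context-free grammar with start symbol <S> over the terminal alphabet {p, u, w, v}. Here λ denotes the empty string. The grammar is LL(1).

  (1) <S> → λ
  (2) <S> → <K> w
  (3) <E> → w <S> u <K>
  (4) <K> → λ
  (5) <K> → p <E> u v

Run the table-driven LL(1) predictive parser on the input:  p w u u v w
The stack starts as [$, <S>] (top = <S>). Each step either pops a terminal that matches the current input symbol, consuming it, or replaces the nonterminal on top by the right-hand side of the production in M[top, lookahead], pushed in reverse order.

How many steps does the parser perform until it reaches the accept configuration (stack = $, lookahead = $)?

11

step 1: stack=$ <S>  input=p w u u v w $  — expand <S> → <K> w
step 2: stack=$ w <K>  input=p w u u v w $  — expand <K> → p <E> u v
step 3: stack=$ w v u <E> p  input=p w u u v w $  — match p
step 4: stack=$ w v u <E>  input=w u u v w $  — expand <E> → w <S> u <K>
step 5: stack=$ w v u <K> u <S> w  input=w u u v w $  — match w
step 6: stack=$ w v u <K> u <S>  input=u u v w $  — expand <S> → λ
step 7: stack=$ w v u <K> u  input=u u v w $  — match u
step 8: stack=$ w v u <K>  input=u v w $  — expand <K> → λ
step 9: stack=$ w v u  input=u v w $  — match u
step 10: stack=$ w v  input=v w $  — match v
step 11: stack=$ w  input=w $  — match w
Accept reached after 11 steps.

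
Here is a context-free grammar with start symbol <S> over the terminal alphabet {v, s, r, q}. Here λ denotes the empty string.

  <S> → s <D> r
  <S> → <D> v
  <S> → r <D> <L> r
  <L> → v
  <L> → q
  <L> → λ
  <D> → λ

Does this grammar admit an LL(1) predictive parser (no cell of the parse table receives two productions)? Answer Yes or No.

Yes

FIRST(<S>) = {r, s, v}
FIRST(<L>) = {λ, q, v}
FIRST(<D>) = {λ}
FOLLOW(<S>) = {$}
FOLLOW(<L>) = {r}
FOLLOW(<D>) = {q, r, v}
Each cell of M receives at most one production.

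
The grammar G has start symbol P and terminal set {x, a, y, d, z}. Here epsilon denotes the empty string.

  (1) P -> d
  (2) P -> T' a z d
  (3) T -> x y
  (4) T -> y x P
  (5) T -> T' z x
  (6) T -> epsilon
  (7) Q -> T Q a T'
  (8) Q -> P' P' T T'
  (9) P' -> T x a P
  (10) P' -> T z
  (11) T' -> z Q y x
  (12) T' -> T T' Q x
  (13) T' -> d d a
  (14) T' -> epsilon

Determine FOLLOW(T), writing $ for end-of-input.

FIRST(P) = {a, d, x, y, z}  (via T' a z d)
FIRST(T) = {epsilon, d, x, y, z}  (via T' z x)
FIRST(P') = {d, x, y, z}  (via T x a P, T z)
FIRST(Q) = {d, x, y, z}  (via T Q a T', P' P' T T')
FIRST(T') = {epsilon, d, x, y, z}  (via T T' Q x)
FOLLOW(P) includes $ since P is the start symbol.
FOLLOW(Q): in Q->T Q a T', Q is followed by a T' with FIRST {a}; in T'->z Q y x, Q is followed by y x with FIRST {y}; in T'->T T' Q x, Q is followed by x with FIRST {x}. Thus FOLLOW(Q) = {a, x, y}.
FOLLOW(T): in Q->T Q a T', T is followed by Q a T' with FIRST {d, x, y, z}; in Q->P' P' T T', T is followed by T' with FIRST {epsilon, d, x, y, z}; in Q->P' P' T T', the suffix after T is nullable, so FOLLOW(T) ⊇ FOLLOW(Q) = {a, x, y}; in P'->T x a P, T is followed by x a P with FIRST {x}; in P'->T z, T is followed by z with FIRST {z}; in T'->T T' Q x, T is followed by T' Q x with FIRST {d, x, y, z}. Thus FOLLOW(T) = {a, d, x, y, z}.
FOLLOW(P'): in Q->P' P' T T' (occurrence 1), P' is followed by P' T T' with FIRST {d, x, y, z}; in Q->P' P' T T' (occurrence 2), P' is followed by T T' with FIRST {epsilon, d, x, y, z}; in Q->P' P' T T' (occurrence 2), the suffix after P' is nullable, so FOLLOW(P') ⊇ FOLLOW(Q) = {a, x, y}. Thus FOLLOW(P') = {a, d, x, y, z}.
FOLLOW(P): in T->y x P, the suffix after P is empty, so FOLLOW(P) ⊇ FOLLOW(T) = {a, d, x, y, z}; in P'->T x a P, the suffix after P is empty, so FOLLOW(P) ⊇ FOLLOW(P') = {a, d, x, y, z}. Thus FOLLOW(P) = {$, a, d, x, y, z}.
FOLLOW(T'): in P->T' a z d, T' is followed by a z d with FIRST {a}; in T->T' z x, T' is followed by z x with FIRST {z}; in Q->T Q a T', the suffix after T' is empty, so FOLLOW(T') ⊇ FOLLOW(Q) = {a, x, y}; in Q->P' P' T T', the suffix after T' is empty, so FOLLOW(T') ⊇ FOLLOW(Q) = {a, x, y}; in T'->T T' Q x, T' is followed by Q x with FIRST {d, x, y, z}. Thus FOLLOW(T') = {a, d, x, y, z}.

{a, d, x, y, z}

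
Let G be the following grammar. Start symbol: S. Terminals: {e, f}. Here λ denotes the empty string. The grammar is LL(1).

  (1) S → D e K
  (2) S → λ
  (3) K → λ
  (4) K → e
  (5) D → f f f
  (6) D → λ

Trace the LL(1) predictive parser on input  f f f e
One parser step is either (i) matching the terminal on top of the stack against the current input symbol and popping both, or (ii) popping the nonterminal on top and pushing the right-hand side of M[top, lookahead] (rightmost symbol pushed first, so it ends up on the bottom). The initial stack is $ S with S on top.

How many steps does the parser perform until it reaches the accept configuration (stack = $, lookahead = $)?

step 1: stack=$ S  input=f f f e $  — expand S → D e K
step 2: stack=$ K e D  input=f f f e $  — expand D → f f f
step 3: stack=$ K e f f f  input=f f f e $  — match f
step 4: stack=$ K e f f  input=f f e $  — match f
step 5: stack=$ K e f  input=f e $  — match f
step 6: stack=$ K e  input=e $  — match e
step 7: stack=$ K  input=$  — expand K → λ
Accept reached after 7 steps.

7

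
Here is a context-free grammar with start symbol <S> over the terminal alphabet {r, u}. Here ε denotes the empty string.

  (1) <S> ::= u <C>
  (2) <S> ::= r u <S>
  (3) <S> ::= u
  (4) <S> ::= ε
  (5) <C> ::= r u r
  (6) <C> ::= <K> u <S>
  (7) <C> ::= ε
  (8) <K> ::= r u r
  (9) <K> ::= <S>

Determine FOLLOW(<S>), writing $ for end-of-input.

FIRST(<S>) = {ε, r, u}
FIRST(<K>) = {ε, r, u}  (via <S>)
FIRST(<C>) = {ε, r, u}  (via <K> u <S>)
FOLLOW(<S>) includes $ since <S> is the start symbol.
FOLLOW(<K>): in <C>::=<K> u <S>, <K> is followed by u <S> with FIRST {u}. Thus FOLLOW(<K>) = {u}.
FOLLOW(<S>): in <S>::=r u <S>, the suffix after <S> is empty (adds nothing new); in <C>::=<K> u <S>, the suffix after <S> is empty, so FOLLOW(<S>) ⊇ FOLLOW(<C>) = {$, u}; in <K>::=<S>, the suffix after <S> is empty, so FOLLOW(<S>) ⊇ FOLLOW(<K>) = {u}. Thus FOLLOW(<S>) = {$, u}.
FOLLOW(<C>): in <S>::=u <C>, the suffix after <C> is empty, so FOLLOW(<C>) ⊇ FOLLOW(<S>) = {$, u}. Thus FOLLOW(<C>) = {$, u}.

{$, u}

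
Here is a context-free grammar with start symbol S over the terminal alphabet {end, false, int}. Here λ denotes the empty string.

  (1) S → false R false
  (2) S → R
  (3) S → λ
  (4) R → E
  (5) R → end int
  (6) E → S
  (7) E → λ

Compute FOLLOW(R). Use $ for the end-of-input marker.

{$, false}

FIRST(S): from S→false R false we get {false}; from S→R we get {λ, end, false}; from S→λ we get {λ}. So FIRST(S) = {λ, end, false}.
FIRST(E): from E→S we get {λ, end, false}; from E→λ we get {λ}. So FIRST(E) = {λ, end, false}.
FIRST(R): from R→E we get {λ, end, false}; from R→end int we get {end}. So FIRST(R) = {λ, end, false}.
FOLLOW(S) includes $ since S is the start symbol.
FOLLOW(S): in E→S, the suffix after S is empty, so FOLLOW(S) ⊇ FOLLOW(E) = {$, false}. Thus FOLLOW(S) = {$, false}.
FOLLOW(R): in S→false R false, R is followed by false with FIRST {false}; in S→R, the suffix after R is empty, so FOLLOW(R) ⊇ FOLLOW(S) = {$, false}. Thus FOLLOW(R) = {$, false}.
FOLLOW(E): in R→E, the suffix after E is empty, so FOLLOW(E) ⊇ FOLLOW(R) = {$, false}. Thus FOLLOW(E) = {$, false}.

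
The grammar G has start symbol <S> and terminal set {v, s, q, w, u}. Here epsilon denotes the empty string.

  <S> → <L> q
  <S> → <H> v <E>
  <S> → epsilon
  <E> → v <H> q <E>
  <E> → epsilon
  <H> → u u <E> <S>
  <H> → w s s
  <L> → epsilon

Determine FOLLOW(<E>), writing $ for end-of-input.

FIRST(<E>) = {epsilon, v}
FIRST(<H>) = {u, w}
FIRST(<L>) = {epsilon}
FIRST(<S>) = {epsilon, q, u, w}  (via <L> q, <H> v <E>)
FOLLOW(<S>) includes $ since <S> is the start symbol.
FOLLOW(<H>): in <S>→<H> v <E>, <H> is followed by v <E> with FIRST {v}; in <E>→v <H> q <E>, <H> is followed by q <E> with FIRST {q}. Thus FOLLOW(<H>) = {q, v}.
FOLLOW(<S>): in <H>→u u <E> <S>, the suffix after <S> is empty, so FOLLOW(<S>) ⊇ FOLLOW(<H>) = {q, v}. Thus FOLLOW(<S>) = {$, q, v}.
FOLLOW(<E>): in <S>→<H> v <E>, the suffix after <E> is empty, so FOLLOW(<E>) ⊇ FOLLOW(<S>) = {$, q, v}; in <E>→v <H> q <E>, the suffix after <E> is empty (adds nothing new); in <H>→u u <E> <S>, <E> is followed by <S> with FIRST {epsilon, q, u, w}; in <H>→u u <E> <S>, the suffix after <E> is nullable, so FOLLOW(<E>) ⊇ FOLLOW(<H>) = {q, v}. Thus FOLLOW(<E>) = {$, q, u, v, w}.
FOLLOW(<L>): in <S>→<L> q, <L> is followed by q with FIRST {q}. Thus FOLLOW(<L>) = {q}.

{$, q, u, v, w}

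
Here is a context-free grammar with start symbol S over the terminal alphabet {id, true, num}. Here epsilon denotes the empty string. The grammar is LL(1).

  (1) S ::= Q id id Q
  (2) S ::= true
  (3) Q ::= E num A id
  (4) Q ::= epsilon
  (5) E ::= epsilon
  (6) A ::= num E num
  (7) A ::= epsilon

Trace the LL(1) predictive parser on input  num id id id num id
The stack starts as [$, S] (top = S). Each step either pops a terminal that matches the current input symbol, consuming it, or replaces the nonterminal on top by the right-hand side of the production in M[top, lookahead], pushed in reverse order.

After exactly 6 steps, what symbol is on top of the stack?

     Stack                 Input                  Action
  1  $ S                   num id id id num id $  expand S ::= Q id id Q
  2  $ Q id id Q           num id id id num id $  expand Q ::= E num A id
  3  $ Q id id id A num E  num id id id num id $  expand E ::= epsilon
  4  $ Q id id id A num    num id id id num id $  match num
  5  $ Q id id id A        id id id num id $      expand A ::= epsilon
  6  $ Q id id id          id id id num id $      match id
Stack after step 6: $ Q id id (top = id).

id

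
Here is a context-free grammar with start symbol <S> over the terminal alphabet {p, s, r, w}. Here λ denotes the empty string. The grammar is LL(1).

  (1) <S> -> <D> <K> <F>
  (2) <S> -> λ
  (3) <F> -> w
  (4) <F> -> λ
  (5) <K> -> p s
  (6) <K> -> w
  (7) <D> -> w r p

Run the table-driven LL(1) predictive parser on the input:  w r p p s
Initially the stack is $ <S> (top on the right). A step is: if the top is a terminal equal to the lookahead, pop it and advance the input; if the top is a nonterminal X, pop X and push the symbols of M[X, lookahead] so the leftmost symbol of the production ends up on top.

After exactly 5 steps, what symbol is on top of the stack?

<K>

     Stack            Input        Action
  1  $ <S>            w r p p s $  expand <S> -> <D> <K> <F>
  2  $ <F> <K> <D>    w r p p s $  expand <D> -> w r p
  3  $ <F> <K> p r w  w r p p s $  match w
  4  $ <F> <K> p r    r p p s $    match r
  5  $ <F> <K> p      p p s $      match p
Stack after step 5: $ <F> <K> (top = <K>).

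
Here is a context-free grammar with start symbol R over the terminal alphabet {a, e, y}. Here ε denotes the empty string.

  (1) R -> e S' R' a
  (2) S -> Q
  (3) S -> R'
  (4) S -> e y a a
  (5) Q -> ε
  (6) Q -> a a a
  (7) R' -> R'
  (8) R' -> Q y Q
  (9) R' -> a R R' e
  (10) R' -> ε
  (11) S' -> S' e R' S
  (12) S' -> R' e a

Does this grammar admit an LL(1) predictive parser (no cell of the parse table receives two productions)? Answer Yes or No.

FIRST(R) = {e}
FIRST(S) = {ε, a, e, y}
FIRST(Q) = {ε, a}
FIRST(R') = {ε, a, y}
FIRST(S') = {a, e, y}
FOLLOW(R) = {$, a, e, y}
FOLLOW(S) = {a, e, y}
FOLLOW(Q) = {a, e, y}
FOLLOW(R') = {a, e, y}
FOLLOW(S') = {a, e, y}
Cell M[Q, a] receives both Q -> ε and Q -> a a a — the grammar is not LL(1).

No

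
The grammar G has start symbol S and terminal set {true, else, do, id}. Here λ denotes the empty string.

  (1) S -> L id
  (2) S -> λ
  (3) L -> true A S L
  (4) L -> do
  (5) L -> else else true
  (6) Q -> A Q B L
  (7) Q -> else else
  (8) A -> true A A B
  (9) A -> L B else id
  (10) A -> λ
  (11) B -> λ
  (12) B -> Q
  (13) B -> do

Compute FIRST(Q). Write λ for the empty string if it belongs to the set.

FIRST(L) = {do, else, true}
FIRST(S) = {λ, do, else, true}  (via L id)
FIRST(A) = {λ, do, else, true}  (via L B else id)
FIRST(Q) = {do, else, true}  (via A Q B L)
FIRST(B) = {λ, do, else, true}  (via Q)

{do, else, true}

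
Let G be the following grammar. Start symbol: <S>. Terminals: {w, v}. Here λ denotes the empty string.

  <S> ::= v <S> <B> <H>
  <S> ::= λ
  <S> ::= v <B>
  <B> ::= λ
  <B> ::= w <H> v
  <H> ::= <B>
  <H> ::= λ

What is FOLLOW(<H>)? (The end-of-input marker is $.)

{$, v, w}

FIRST(<S>): from <S>::=v <S> <B> <H> we get {v}; from <S>::=λ we get {λ}; from <S>::=v <B> we get {v}. So FIRST(<S>) = {λ, v}.
FIRST(<B>): from <B>::=λ we get {λ}; from <B>::=w <H> v we get {w}. So FIRST(<B>) = {λ, w}.
FIRST(<H>): from <H>::=<B> we get {λ, w}; from <H>::=λ we get {λ}. So FIRST(<H>) = {λ, w}.
FOLLOW(<S>) includes $ since <S> is the start symbol.
FOLLOW(<S>): in <S>::=v <S> <B> <H>, <S> is followed by <B> <H> with FIRST {λ, w}; in <S>::=v <S> <B> <H>, the suffix after <S> is nullable (adds nothing new). Thus FOLLOW(<S>) = {$, w}.
FOLLOW(<H>): in <S>::=v <S> <B> <H>, the suffix after <H> is empty, so FOLLOW(<H>) ⊇ FOLLOW(<S>) = {$, w}; in <B>::=w <H> v, <H> is followed by v with FIRST {v}. Thus FOLLOW(<H>) = {$, v, w}.
FOLLOW(<B>): in <S>::=v <S> <B> <H>, <B> is followed by <H> with FIRST {λ, w}; in <S>::=v <S> <B> <H>, the suffix after <B> is nullable, so FOLLOW(<B>) ⊇ FOLLOW(<S>) = {$, w}; in <S>::=v <B>, the suffix after <B> is empty, so FOLLOW(<B>) ⊇ FOLLOW(<S>) = {$, w}; in <H>::=<B>, the suffix after <B> is empty, so FOLLOW(<B>) ⊇ FOLLOW(<H>) = {$, v, w}. Thus FOLLOW(<B>) = {$, v, w}.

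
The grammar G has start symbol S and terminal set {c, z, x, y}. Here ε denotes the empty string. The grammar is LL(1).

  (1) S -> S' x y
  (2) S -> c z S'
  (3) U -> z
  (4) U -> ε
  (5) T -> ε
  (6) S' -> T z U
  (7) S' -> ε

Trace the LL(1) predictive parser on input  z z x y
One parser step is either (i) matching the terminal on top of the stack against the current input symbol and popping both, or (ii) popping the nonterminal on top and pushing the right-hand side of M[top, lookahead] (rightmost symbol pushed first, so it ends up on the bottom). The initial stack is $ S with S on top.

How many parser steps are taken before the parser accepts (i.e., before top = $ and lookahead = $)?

8

     Stack        Input      Action
  1  $ S          z z x y $  expand S -> S' x y
  2  $ y x S'     z z x y $  expand S' -> T z U
  3  $ y x U z T  z z x y $  expand T -> ε
  4  $ y x U z    z z x y $  match z
  5  $ y x U      z x y $    expand U -> z
  6  $ y x z      z x y $    match z
  7  $ y x        x y $      match x
  8  $ y          y $        match y
Accept reached after 8 steps.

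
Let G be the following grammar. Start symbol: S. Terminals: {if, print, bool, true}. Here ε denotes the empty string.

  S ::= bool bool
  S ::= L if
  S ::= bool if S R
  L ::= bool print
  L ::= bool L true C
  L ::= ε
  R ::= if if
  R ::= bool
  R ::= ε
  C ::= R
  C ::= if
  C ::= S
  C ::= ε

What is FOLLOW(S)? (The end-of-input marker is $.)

FIRST(L): from L::=bool print we get {bool}; from L::=bool L true C we get {bool}; from L::=ε we get {ε}. So FIRST(L) = {ε, bool}.
FIRST(R): from R::=if if we get {if}; from R::=bool we get {bool}; from R::=ε we get {ε}. So FIRST(R) = {ε, bool, if}.
FIRST(S): from S::=bool bool we get {bool}; from S::=L if we get {bool, if}; from S::=bool if S R we get {bool}. So FIRST(S) = {bool, if}.
FIRST(C): from C::=R we get {ε, bool, if}; from C::=if we get {if}; from C::=S we get {bool, if}; from C::=ε we get {ε}. So FIRST(C) = {ε, bool, if}.
FOLLOW(S) includes $ since S is the start symbol.
FOLLOW(L): in S::=L if, L is followed by if with FIRST {if}; in L::=bool L true C, L is followed by true C with FIRST {true}. Thus FOLLOW(L) = {if, true}.
FOLLOW(C): in L::=bool L true C, the suffix after C is empty, so FOLLOW(C) ⊇ FOLLOW(L) = {if, true}. Thus FOLLOW(C) = {if, true}.
FOLLOW(S): in S::=bool if S R, S is followed by R with FIRST {ε, bool, if}; in S::=bool if S R, the suffix after S is nullable (adds nothing new); in C::=S, the suffix after S is empty, so FOLLOW(S) ⊇ FOLLOW(C) = {if, true}. Thus FOLLOW(S) = {$, bool, if, true}.
FOLLOW(R): in S::=bool if S R, the suffix after R is empty, so FOLLOW(R) ⊇ FOLLOW(S) = {$, bool, if, true}; in C::=R, the suffix after R is empty, so FOLLOW(R) ⊇ FOLLOW(C) = {if, true}. Thus FOLLOW(R) = {$, bool, if, true}.

{$, bool, if, true}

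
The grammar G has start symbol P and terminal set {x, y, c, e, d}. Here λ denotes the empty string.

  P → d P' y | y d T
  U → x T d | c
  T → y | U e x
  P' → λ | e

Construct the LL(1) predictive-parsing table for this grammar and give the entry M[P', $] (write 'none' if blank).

none

FIRST(P) = {d, y}
FIRST(U) = {c, x}
FIRST(P') = {λ, e}
FIRST(T) = {c, x, y}  (via U e x)
FOLLOW(P) includes $ since P is the start symbol.
FOLLOW(P'): in P→d P' y, P' is followed by y with FIRST {y}. Thus FOLLOW(P') = {y}.
For P' → λ: FIRST(λ) = {λ}, so it goes in M[P', t] for t ∈ {}; since λ ∈ FIRST, also for every t ∈ FOLLOW(P') = {y}.
For P' → e: FIRST(e) = {e}, so it goes in M[P', t] for t ∈ {e}.
None of these place a production in M[P', $].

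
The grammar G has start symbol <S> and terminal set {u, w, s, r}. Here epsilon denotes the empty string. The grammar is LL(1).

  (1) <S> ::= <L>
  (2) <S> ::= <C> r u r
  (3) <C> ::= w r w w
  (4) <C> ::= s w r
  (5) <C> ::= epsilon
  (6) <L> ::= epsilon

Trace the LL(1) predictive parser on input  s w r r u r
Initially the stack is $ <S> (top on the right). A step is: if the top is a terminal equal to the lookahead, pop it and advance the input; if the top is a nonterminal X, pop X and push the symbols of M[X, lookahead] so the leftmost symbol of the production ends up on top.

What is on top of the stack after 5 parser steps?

r

step 1: stack=$ <S>  input=s w r r u r $  — expand <S> ::= <C> r u r
step 2: stack=$ r u r <C>  input=s w r r u r $  — expand <C> ::= s w r
step 3: stack=$ r u r r w s  input=s w r r u r $  — match s
step 4: stack=$ r u r r w  input=w r r u r $  — match w
step 5: stack=$ r u r r  input=r r u r $  — match r
Stack after step 5: $ r u r (top = r).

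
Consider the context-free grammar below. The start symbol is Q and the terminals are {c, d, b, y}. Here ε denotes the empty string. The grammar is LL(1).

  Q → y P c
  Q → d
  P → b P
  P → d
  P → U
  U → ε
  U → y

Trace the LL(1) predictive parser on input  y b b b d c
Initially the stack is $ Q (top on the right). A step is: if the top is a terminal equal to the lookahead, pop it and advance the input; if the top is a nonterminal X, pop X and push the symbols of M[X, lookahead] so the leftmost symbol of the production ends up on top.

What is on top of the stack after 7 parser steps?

b

step 1: stack=$ Q  input=y b b b d c $  — expand Q → y P c
step 2: stack=$ c P y  input=y b b b d c $  — match y
step 3: stack=$ c P  input=b b b d c $  — expand P → b P
step 4: stack=$ c P b  input=b b b d c $  — match b
step 5: stack=$ c P  input=b b d c $  — expand P → b P
step 6: stack=$ c P b  input=b b d c $  — match b
step 7: stack=$ c P  input=b d c $  — expand P → b P
Stack after step 7: $ c P b (top = b).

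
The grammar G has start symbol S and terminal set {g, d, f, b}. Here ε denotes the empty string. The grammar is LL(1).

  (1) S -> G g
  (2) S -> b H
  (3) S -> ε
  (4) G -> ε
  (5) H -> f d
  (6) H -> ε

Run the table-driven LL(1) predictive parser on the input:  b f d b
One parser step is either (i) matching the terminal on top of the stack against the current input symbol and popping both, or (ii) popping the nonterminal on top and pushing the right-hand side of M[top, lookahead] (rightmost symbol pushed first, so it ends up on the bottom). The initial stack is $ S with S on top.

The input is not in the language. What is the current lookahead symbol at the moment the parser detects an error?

     Stack  Input      Action
  1  $ S    b f d b $  expand S -> b H
  2  $ H b  b f d b $  match b
  3  $ H    f d b $    expand H -> f d
  4  $ d f  f d b $    match f
  5  $ d    d b $      match d
  6  $      b $        error: stack empty but input remains

b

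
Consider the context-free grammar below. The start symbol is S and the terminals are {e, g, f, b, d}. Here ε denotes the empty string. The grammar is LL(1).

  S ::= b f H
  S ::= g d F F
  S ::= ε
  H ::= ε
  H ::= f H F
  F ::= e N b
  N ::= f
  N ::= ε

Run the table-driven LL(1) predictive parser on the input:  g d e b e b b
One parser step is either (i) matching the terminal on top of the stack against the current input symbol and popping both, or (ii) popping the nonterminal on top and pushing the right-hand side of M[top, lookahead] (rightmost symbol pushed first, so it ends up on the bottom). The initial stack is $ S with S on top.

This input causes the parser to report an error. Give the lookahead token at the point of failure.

b

step 1: stack=$ S  input=g d e b e b b $  — expand S ::= g d F F
step 2: stack=$ F F d g  input=g d e b e b b $  — match g
step 3: stack=$ F F d  input=d e b e b b $  — match d
step 4: stack=$ F F  input=e b e b b $  — expand F ::= e N b
step 5: stack=$ F b N e  input=e b e b b $  — match e
step 6: stack=$ F b N  input=b e b b $  — expand N ::= ε
step 7: stack=$ F b  input=b e b b $  — match b
step 8: stack=$ F  input=e b b $  — expand F ::= e N b
step 9: stack=$ b N e  input=e b b $  — match e
step 10: stack=$ b N  input=b b $  — expand N ::= ε
step 11: stack=$ b  input=b b $  — match b
step 12: stack=$  input=b $  — error: stack empty but input remains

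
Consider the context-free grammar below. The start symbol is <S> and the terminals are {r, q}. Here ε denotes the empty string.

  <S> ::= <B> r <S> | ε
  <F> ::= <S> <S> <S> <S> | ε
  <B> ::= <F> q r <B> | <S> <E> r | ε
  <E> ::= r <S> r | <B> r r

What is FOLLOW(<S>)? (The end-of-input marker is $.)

{$, q, r}

FIRST(<S>): from <S>::=<B> r <S> we get {q, r}; from <S>::=ε we get {ε}. So FIRST(<S>) = {ε, q, r}.
FIRST(<F>): from <F>::=<S> <S> <S> <S> we get {ε, q, r}; from <F>::=ε we get {ε}. So FIRST(<F>) = {ε, q, r}.
FIRST(<B>): from <B>::=<F> q r <B> we get {q, r}; from <B>::=<S> <E> r we get {q, r}; from <B>::=ε we get {ε}. So FIRST(<B>) = {ε, q, r}.
FIRST(<E>): from <E>::=r <S> r we get {r}; from <E>::=<B> r r we get {q, r}. So FIRST(<E>) = {q, r}.
FOLLOW(<S>) includes $ since <S> is the start symbol.
FOLLOW(<F>): in <B>::=<F> q r <B>, <F> is followed by q r <B> with FIRST {q}. Thus FOLLOW(<F>) = {q}.
FOLLOW(<S>): in <S>::=<B> r <S>, the suffix after <S> is empty (adds nothing new); in <F>::=<S> <S> <S> <S> (occurrence 1), <S> is followed by <S> <S> <S> with FIRST {ε, q, r}; in <F>::=<S> <S> <S> <S> (occurrence 1), the suffix after <S> is nullable, so FOLLOW(<S>) ⊇ FOLLOW(<F>) = {q}; in <F>::=<S> <S> <S> <S> (occurrence 2), <S> is followed by <S> <S> with FIRST {ε, q, r}; in <F>::=<S> <S> <S> <S> (occurrence 2), the suffix after <S> is nullable, so FOLLOW(<S>) ⊇ FOLLOW(<F>) = {q}; in <F>::=<S> <S> <S> <S> (occurrence 3), <S> is followed by <S> with FIRST {ε, q, r}; in <F>::=<S> <S> <S> <S> (occurrence 3), the suffix after <S> is nullable, so FOLLOW(<S>) ⊇ FOLLOW(<F>) = {q}; in <F>::=<S> <S> <S> <S> (occurrence 4), the suffix after <S> is empty, so FOLLOW(<S>) ⊇ FOLLOW(<F>) = {q}; in <B>::=<S> <E> r, <S> is followed by <E> r with FIRST {q, r}; in <E>::=r <S> r, <S> is followed by r with FIRST {r}. Thus FOLLOW(<S>) = {$, q, r}.
FOLLOW(<B>): in <S>::=<B> r <S>, <B> is followed by r <S> with FIRST {r}; in <B>::=<F> q r <B>, the suffix after <B> is empty (adds nothing new); in <E>::=<B> r r, <B> is followed by r r with FIRST {r}. Thus FOLLOW(<B>) = {r}.
FOLLOW(<E>): in <B>::=<S> <E> r, <E> is followed by r with FIRST {r}. Thus FOLLOW(<E>) = {r}.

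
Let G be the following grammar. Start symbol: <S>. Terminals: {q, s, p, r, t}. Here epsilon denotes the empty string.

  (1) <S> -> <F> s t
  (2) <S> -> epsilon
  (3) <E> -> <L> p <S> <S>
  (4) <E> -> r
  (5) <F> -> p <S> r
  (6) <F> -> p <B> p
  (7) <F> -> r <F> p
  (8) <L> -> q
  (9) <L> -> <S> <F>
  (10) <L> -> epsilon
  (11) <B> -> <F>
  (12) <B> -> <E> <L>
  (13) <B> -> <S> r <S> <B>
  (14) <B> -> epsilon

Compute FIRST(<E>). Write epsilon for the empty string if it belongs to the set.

FIRST(<F>) = {p, r}
FIRST(<S>) = {epsilon, p, r}  (via <F> s t)
FIRST(<L>) = {epsilon, p, q, r}  (via <S> <F>)
FIRST(<E>) = {p, q, r}  (via <L> p <S> <S>)
FIRST(<B>) = {epsilon, p, q, r}  (via <F>, <E> <L>, <S> r <S> <B>)

{p, q, r}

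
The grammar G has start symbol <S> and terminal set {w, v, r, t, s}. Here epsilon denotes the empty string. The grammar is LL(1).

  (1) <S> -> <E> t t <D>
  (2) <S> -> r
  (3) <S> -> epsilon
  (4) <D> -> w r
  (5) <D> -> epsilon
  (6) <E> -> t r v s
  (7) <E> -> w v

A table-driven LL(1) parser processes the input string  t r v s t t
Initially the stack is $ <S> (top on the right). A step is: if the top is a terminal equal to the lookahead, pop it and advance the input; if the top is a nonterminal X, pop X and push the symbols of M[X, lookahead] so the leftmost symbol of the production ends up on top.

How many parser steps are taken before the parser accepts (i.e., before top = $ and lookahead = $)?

step 1: stack=$ <S>  input=t r v s t t $  — expand <S> -> <E> t t <D>
step 2: stack=$ <D> t t <E>  input=t r v s t t $  — expand <E> -> t r v s
step 3: stack=$ <D> t t s v r t  input=t r v s t t $  — match t
step 4: stack=$ <D> t t s v r  input=r v s t t $  — match r
step 5: stack=$ <D> t t s v  input=v s t t $  — match v
step 6: stack=$ <D> t t s  input=s t t $  — match s
step 7: stack=$ <D> t t  input=t t $  — match t
step 8: stack=$ <D> t  input=t $  — match t
step 9: stack=$ <D>  input=$  — expand <D> -> epsilon
Accept reached after 9 steps.

9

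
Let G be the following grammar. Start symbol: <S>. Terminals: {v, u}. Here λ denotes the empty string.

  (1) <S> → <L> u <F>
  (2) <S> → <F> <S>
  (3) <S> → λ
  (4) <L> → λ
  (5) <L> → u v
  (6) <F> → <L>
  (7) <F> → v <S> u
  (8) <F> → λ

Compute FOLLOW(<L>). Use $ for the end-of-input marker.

FIRST(<L>): from <L>→λ we get {λ}; from <L>→u v we get {u}. So FIRST(<L>) = {λ, u}.
FIRST(<F>): from <F>→<L> we get {λ, u}; from <F>→v <S> u we get {v}; from <F>→λ we get {λ}. So FIRST(<F>) = {λ, u, v}.
FIRST(<S>): from <S>→<L> u <F> we get {u}; from <S>→<F> <S> we get {λ, u, v}; from <S>→λ we get {λ}. So FIRST(<S>) = {λ, u, v}.
FOLLOW(<S>) includes $ since <S> is the start symbol.
FOLLOW(<S>): in <S>→<F> <S>, the suffix after <S> is empty (adds nothing new); in <F>→v <S> u, <S> is followed by u with FIRST {u}. Thus FOLLOW(<S>) = {$, u}.
FOLLOW(<F>): in <S>→<L> u <F>, the suffix after <F> is empty, so FOLLOW(<F>) ⊇ FOLLOW(<S>) = {$, u}; in <S>→<F> <S>, <F> is followed by <S> with FIRST {λ, u, v}; in <S>→<F> <S>, the suffix after <F> is nullable, so FOLLOW(<F>) ⊇ FOLLOW(<S>) = {$, u}. Thus FOLLOW(<F>) = {$, u, v}.
FOLLOW(<L>): in <S>→<L> u <F>, <L> is followed by u <F> with FIRST {u}; in <F>→<L>, the suffix after <L> is empty, so FOLLOW(<L>) ⊇ FOLLOW(<F>) = {$, u, v}. Thus FOLLOW(<L>) = {$, u, v}.

{$, u, v}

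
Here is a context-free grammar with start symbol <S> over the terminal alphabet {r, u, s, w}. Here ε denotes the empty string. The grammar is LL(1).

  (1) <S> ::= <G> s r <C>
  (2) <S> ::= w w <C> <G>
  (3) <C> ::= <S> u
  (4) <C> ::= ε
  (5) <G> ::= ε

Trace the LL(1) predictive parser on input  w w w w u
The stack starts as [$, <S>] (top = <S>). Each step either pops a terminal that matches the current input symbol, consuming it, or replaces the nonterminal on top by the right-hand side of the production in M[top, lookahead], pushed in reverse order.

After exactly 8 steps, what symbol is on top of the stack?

step 1: stack=$ <S>  input=w w w w u $  — expand <S> ::= w w <C> <G>
step 2: stack=$ <G> <C> w w  input=w w w w u $  — match w
step 3: stack=$ <G> <C> w  input=w w w u $  — match w
step 4: stack=$ <G> <C>  input=w w u $  — expand <C> ::= <S> u
step 5: stack=$ <G> u <S>  input=w w u $  — expand <S> ::= w w <C> <G>
step 6: stack=$ <G> u <G> <C> w w  input=w w u $  — match w
step 7: stack=$ <G> u <G> <C> w  input=w u $  — match w
step 8: stack=$ <G> u <G> <C>  input=u $  — expand <C> ::= ε
Stack after step 8: $ <G> u <G> (top = <G>).

<G>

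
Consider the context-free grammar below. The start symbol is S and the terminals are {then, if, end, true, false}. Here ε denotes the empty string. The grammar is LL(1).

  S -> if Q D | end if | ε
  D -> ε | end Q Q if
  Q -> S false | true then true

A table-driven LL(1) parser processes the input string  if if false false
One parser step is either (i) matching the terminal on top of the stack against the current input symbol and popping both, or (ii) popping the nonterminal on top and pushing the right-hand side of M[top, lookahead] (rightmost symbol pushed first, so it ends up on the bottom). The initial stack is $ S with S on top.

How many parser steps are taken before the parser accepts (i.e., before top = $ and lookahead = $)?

11

step 1: stack=$ S  input=if if false false $  — expand S -> if Q D
step 2: stack=$ D Q if  input=if if false false $  — match if
step 3: stack=$ D Q  input=if false false $  — expand Q -> S false
step 4: stack=$ D false S  input=if false false $  — expand S -> if Q D
step 5: stack=$ D false D Q if  input=if false false $  — match if
step 6: stack=$ D false D Q  input=false false $  — expand Q -> S false
step 7: stack=$ D false D false S  input=false false $  — expand S -> ε
step 8: stack=$ D false D false  input=false false $  — match false
step 9: stack=$ D false D  input=false $  — expand D -> ε
step 10: stack=$ D false  input=false $  — match false
step 11: stack=$ D  input=$  — expand D -> ε
Accept reached after 11 steps.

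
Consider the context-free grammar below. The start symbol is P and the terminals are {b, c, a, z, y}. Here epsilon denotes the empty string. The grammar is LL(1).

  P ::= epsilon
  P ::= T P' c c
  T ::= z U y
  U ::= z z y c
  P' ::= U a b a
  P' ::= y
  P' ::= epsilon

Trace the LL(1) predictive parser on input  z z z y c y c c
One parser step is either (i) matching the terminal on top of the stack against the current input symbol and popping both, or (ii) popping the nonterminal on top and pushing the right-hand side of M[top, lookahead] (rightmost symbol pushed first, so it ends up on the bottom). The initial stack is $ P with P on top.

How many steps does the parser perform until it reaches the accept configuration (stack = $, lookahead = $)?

step 1: stack=$ P  input=z z z y c y c c $  — expand P ::= T P' c c
step 2: stack=$ c c P' T  input=z z z y c y c c $  — expand T ::= z U y
step 3: stack=$ c c P' y U z  input=z z z y c y c c $  — match z
step 4: stack=$ c c P' y U  input=z z y c y c c $  — expand U ::= z z y c
step 5: stack=$ c c P' y c y z z  input=z z y c y c c $  — match z
step 6: stack=$ c c P' y c y z  input=z y c y c c $  — match z
step 7: stack=$ c c P' y c y  input=y c y c c $  — match y
step 8: stack=$ c c P' y c  input=c y c c $  — match c
step 9: stack=$ c c P' y  input=y c c $  — match y
step 10: stack=$ c c P'  input=c c $  — expand P' ::= epsilon
step 11: stack=$ c c  input=c c $  — match c
step 12: stack=$ c  input=c $  — match c
Accept reached after 12 steps.

12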